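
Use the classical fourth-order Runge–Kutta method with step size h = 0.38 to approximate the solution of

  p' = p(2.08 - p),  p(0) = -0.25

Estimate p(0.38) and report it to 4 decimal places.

RK4: k1 = f(x_n, p_n); k2 = f(x_n + h/2, p_n + (h/2)·k1); k3 = f(x_n + h/2, p_n + (h/2)·k2); k4 = f(x_n + h, p_n + h·k3); p_{n+1} = p_n + (h/6)·(k1 + 2k2 + 2k3 + k4).
x=0.000000, p=-0.250000:
  k1 = f(0.000000, -0.250000) = -0.582500
  k2 = f(0.190000, -0.360675) = -0.880290
  k3 = f(0.190000, -0.417255) = -1.041993
  k4 = f(0.380000, -0.645957) = -1.760852
  p ← -0.250000 + (0.38/6)·(k1 + 2k2 + 2k3 + k4) = -0.641901
p(0.38) ≈ -0.6419

-0.6419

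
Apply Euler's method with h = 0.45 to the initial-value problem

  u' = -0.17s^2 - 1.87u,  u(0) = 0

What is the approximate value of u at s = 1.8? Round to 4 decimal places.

-0.1496

Euler: u_{n+1} = u_n + h·f(s_n, u_n).
s=0.000000, u=0.000000: f=0.000000 → u ← 0.000000 + 0.45·0.000000 = 0.000000
s=0.450000, u=0.000000: f=-0.034425 → u ← 0.000000 + 0.45·(-0.034425) = -0.015491
s=0.900000, u=-0.015491: f=-0.108731 → u ← -0.015491 + 0.45·(-0.108731) = -0.064420
s=1.350000, u=-0.064420: f=-0.189359 → u ← -0.064420 + 0.45·(-0.189359) = -0.149632
u(1.8) ≈ -0.1496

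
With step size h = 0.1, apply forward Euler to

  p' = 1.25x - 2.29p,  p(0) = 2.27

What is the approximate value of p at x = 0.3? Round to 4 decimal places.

1.0750

Euler: p_{n+1} = p_n + h·f(x_n, p_n).
x=0.000000, p=2.270000: f=-5.198300 → p ← 2.270000 + 0.1·(-5.198300) = 1.750170
x=0.100000, p=1.750170: f=-3.882889 → p ← 1.750170 + 0.1·(-3.882889) = 1.361881
x=0.200000, p=1.361881: f=-2.868708 → p ← 1.361881 + 0.1·(-2.868708) = 1.075010
p(0.3) ≈ 1.0750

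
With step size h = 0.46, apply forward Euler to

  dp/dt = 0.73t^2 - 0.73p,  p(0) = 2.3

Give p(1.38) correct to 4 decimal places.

1.0054

Euler: p_{n+1} = p_n + h·f(t_n, p_n).
t=0.000000, p=2.300000: f=-1.679000 → p ← 2.300000 + 0.46·(-1.679000) = 1.527660
t=0.460000, p=1.527660: f=-0.960724 → p ← 1.527660 + 0.46·(-0.960724) = 1.085727
t=0.920000, p=1.085727: f=-0.174709 → p ← 1.085727 + 0.46·(-0.174709) = 1.005361
p(1.38) ≈ 1.0054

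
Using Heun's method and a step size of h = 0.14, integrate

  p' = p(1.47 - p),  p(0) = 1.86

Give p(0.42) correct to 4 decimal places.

1.6593

Heun: k1 = f(t_n, p_n); k2 = f(t_n + h, p_n + h·k1); p_{n+1} = p_n + (h/2)·(k1 + k2).
t=0.000000, p=1.860000:
  k1 = f(0.000000, 1.860000) = -0.725400
  k2 = f(0.140000, 1.758444) = -0.507213
  p ← 1.860000 + (0.14/2)·(-0.725400 + (-0.507213)) = 1.773717
t=0.140000, p=1.773717:
  k1 = f(0.140000, 1.773717) = -0.538708
  k2 = f(0.280000, 1.698298) = -0.387718
  p ← 1.773717 + (0.14/2)·(-0.538708 + (-0.387718)) = 1.708867
t=0.280000, p=1.708867:
  k1 = f(0.280000, 1.708867) = -0.408192
  k2 = f(0.420000, 1.651720) = -0.300151
  p ← 1.708867 + (0.14/2)·(-0.408192 + (-0.300151)) = 1.659283
p(0.42) ≈ 1.6593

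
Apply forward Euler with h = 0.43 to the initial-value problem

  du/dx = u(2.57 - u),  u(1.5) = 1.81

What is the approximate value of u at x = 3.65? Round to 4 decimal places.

2.5700

Euler: u_{n+1} = u_n + h·f(x_n, u_n).
x=1.500000, u=1.810000: f=1.375600 → u ← 1.810000 + 0.43·1.375600 = 2.401508
x=1.930000, u=2.401508: f=0.404635 → u ← 2.401508 + 0.43·0.404635 = 2.575501
x=2.360000, u=2.575501: f=-0.014168 → u ← 2.575501 + 0.43·(-0.014168) = 2.569409
x=2.790000, u=2.569409: f=0.001519 → u ← 2.569409 + 0.43·0.001519 = 2.570062
x=3.220000, u=2.570062: f=-0.000159 → u ← 2.570062 + 0.43·(-0.000159) = 2.569993
u(3.65) ≈ 2.5700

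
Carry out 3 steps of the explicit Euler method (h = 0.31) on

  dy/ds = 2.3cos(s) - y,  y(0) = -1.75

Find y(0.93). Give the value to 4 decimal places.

Euler: y_{n+1} = y_n + h·f(s_n, y_n).
s=0.000000, y=-1.750000: f=4.050000 → y ← -1.750000 + 0.31·4.050000 = -0.494500
s=0.310000, y=-0.494500: f=2.684867 → y ← -0.494500 + 0.31·2.684867 = 0.337809
s=0.620000, y=0.337809: f=1.534112 → y ← 0.337809 + 0.31·1.534112 = 0.813383
y(0.93) ≈ 0.8134

0.8134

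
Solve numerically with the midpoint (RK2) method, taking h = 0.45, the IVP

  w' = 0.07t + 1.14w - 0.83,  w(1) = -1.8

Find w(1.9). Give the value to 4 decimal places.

Midpoint: k1 = f(t_n, w_n); k2 = f(t_n + h/2, w_n + (h/2)·k1); w_{n+1} = w_n + h·k2.
t=1.000000, w=-1.800000:
  k1 = f(1.000000, -1.800000) = -2.812000
  k2 = f(1.225000, -2.432700) = -3.517528
  w ← -1.800000 + 0.45·(-3.517528) = -3.382888
t=1.450000, w=-3.382888:
  k1 = f(1.450000, -3.382888) = -4.584992
  k2 = f(1.675000, -4.414511) = -5.745292
  w ← -3.382888 + 0.45·(-5.745292) = -5.968269
w(1.9) ≈ -5.9683

-5.9683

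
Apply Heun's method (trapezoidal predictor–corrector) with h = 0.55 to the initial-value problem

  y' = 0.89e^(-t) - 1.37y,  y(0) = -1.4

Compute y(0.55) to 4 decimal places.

-0.5410

Heun: k1 = f(t_n, y_n); k2 = f(t_n + h, y_n + h·k1); y_{n+1} = y_n + (h/2)·(k1 + k2).
t=0.000000, y=-1.400000:
  k1 = f(0.000000, -1.400000) = 2.808000
  k2 = f(0.550000, 0.144400) = 0.315657
  y ← -1.400000 + (0.55/2)·(2.808000 + 0.315657) = -0.540994
y(0.55) ≈ -0.5410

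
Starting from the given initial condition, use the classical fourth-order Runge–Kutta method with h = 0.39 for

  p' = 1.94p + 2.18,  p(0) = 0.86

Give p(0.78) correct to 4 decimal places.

RK4: k1 = f(s_n, p_n); k2 = f(s_n + h/2, p_n + (h/2)·k1); k3 = f(s_n + h/2, p_n + (h/2)·k2); k4 = f(s_n + h, p_n + h·k3); p_{n+1} = p_n + (h/6)·(k1 + 2k2 + 2k3 + k4).
s=0.000000, p=0.860000:
  k1 = f(0.000000, 0.860000) = 3.848400
  k2 = f(0.195000, 1.610438) = 5.304250
  k3 = f(0.195000, 1.894329) = 5.854998
  k4 = f(0.390000, 3.143449) = 8.278291
  p ← 0.860000 + (0.39/6)·(k1 + 2k2 + 2k3 + k4) = 3.098937
s=0.390000, p=3.098937:
  k1 = f(0.390000, 3.098937) = 8.191938
  k2 = f(0.585000, 4.696365) = 11.290948
  k3 = f(0.585000, 5.300672) = 12.463304
  k4 = f(0.780000, 7.959626) = 17.621673
  p ← 3.098937 + (0.39/6)·(k1 + 2k2 + 2k3 + k4) = 7.864875
p(0.78) ≈ 7.8649

7.8649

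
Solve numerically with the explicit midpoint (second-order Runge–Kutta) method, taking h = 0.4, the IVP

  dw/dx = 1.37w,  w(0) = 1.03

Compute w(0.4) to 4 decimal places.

1.7491

Midpoint: k1 = f(x_n, w_n); k2 = f(x_n + h/2, w_n + (h/2)·k1); w_{n+1} = w_n + h·k2.
x=0.000000, w=1.030000:
  k1 = f(0.000000, 1.030000) = 1.411100
  k2 = f(0.200000, 1.312220) = 1.797741
  w ← 1.030000 + 0.4·1.797741 = 1.749097
w(0.4) ≈ 1.7491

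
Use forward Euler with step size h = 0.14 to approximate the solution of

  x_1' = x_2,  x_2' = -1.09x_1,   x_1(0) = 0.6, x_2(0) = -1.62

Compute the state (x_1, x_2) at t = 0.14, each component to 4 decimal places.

Euler on (x_1,x_2): x_1_{n+1} = x_1_n + h·x_1', x_2_{n+1} = x_2_n + h·x_2'.
0.000000: (0.600000, -1.620000); f=(-1.620000, -0.654000) → (0.373200, -1.711560)
(x_1(0.14), x_2(0.14)) ≈ (0.3732, -1.7116)

0.3732, -1.7116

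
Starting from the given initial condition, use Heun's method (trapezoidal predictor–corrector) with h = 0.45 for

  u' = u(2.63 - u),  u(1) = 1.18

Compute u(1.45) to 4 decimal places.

1.8633

Heun: k1 = f(s_n, u_n); k2 = f(s_n + h, u_n + h·k1); u_{n+1} = u_n + (h/2)·(k1 + k2).
s=1.000000, u=1.180000:
  k1 = f(1.000000, 1.180000) = 1.711000
  k2 = f(1.450000, 1.949950) = 1.326063
  u ← 1.180000 + (0.45/2)·(1.711000 + 1.326063) = 1.863339
u(1.45) ≈ 1.8633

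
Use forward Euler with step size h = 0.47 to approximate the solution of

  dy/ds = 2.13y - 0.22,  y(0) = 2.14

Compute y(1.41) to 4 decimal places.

Euler: y_{n+1} = y_n + h·f(s_n, y_n).
s=0.000000, y=2.140000: f=4.338200 → y ← 2.140000 + 0.47·4.338200 = 4.178954
s=0.470000, y=4.178954: f=8.681172 → y ← 4.178954 + 0.47·8.681172 = 8.259105
s=0.940000, y=8.259105: f=17.371893 → y ← 8.259105 + 0.47·17.371893 = 16.423895
y(1.41) ≈ 16.4239

16.4239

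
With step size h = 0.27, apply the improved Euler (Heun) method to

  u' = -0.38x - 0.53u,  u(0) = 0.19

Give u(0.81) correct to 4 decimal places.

Heun: k1 = f(x_n, u_n); k2 = f(x_n + h, u_n + h·k1); u_{n+1} = u_n + (h/2)·(k1 + k2).
x=0.000000, u=0.190000:
  k1 = f(0.000000, 0.190000) = -0.100700
  k2 = f(0.270000, 0.162811) = -0.188890
  u ← 0.190000 + (0.27/2)·(-0.100700 + (-0.188890)) = 0.150905
x=0.270000, u=0.150905:
  k1 = f(0.270000, 0.150905) = -0.182580
  k2 = f(0.540000, 0.101609) = -0.259053
  u ← 0.150905 + (0.27/2)·(-0.182580 + (-0.259053)) = 0.091285
x=0.540000, u=0.091285:
  k1 = f(0.540000, 0.091285) = -0.253581
  k2 = f(0.810000, 0.022818) = -0.319894
  u ← 0.091285 + (0.27/2)·(-0.253581 + (-0.319894)) = 0.013866
u(0.81) ≈ 0.0139

0.0139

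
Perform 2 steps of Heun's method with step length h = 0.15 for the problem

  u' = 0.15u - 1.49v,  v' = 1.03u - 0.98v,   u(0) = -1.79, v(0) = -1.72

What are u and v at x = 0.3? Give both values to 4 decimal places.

-1.0877, -1.6607

Heun on (u,v): k1 = f(x_n, state_n); k2 = f(x_n + h, state_n + h·k1); state_{n+1} = state_n + (h/2)·(k1 + k2).
0.000000: (-1.790000, -1.720000)
  k1 = (2.294300, -0.158100)
  predictor → (-1.445855, -1.743715)
  k2 = (2.381257, 0.219610)
  → (-1.439333, -1.715387)
0.150000: (-1.439333, -1.715387)
  k1 = (2.340026, 0.198566)
  predictor → (-1.088329, -1.685602)
  k2 = (2.348297, 0.530911)
  → (-1.087709, -1.660676)
(u(0.3), v(0.3)) ≈ (-1.0877, -1.6607)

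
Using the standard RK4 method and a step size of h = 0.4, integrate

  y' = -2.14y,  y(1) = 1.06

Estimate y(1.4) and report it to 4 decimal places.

RK4: k1 = f(t_n, y_n); k2 = f(t_n + h/2, y_n + (h/2)·k1); k3 = f(t_n + h/2, y_n + (h/2)·k2); k4 = f(t_n + h, y_n + h·k3); y_{n+1} = y_n + (h/6)·(k1 + 2k2 + 2k3 + k4).
t=1.000000, y=1.060000:
  k1 = f(1.000000, 1.060000) = -2.268400
  k2 = f(1.200000, 0.606320) = -1.297525
  k3 = f(1.200000, 0.800495) = -1.713059
  k4 = f(1.400000, 0.374776) = -0.802021
  y ← 1.060000 + (0.4/6)·(k1 + 2k2 + 2k3 + k4) = 0.453894
y(1.4) ≈ 0.4539

0.4539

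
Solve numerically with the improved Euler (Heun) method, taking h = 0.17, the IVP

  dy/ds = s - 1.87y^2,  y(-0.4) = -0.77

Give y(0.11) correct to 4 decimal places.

Heun: k1 = f(s_n, y_n); k2 = f(s_n + h, y_n + h·k1); y_{n+1} = y_n + (h/2)·(k1 + k2).
s=-0.400000, y=-0.770000:
  k1 = f(-0.400000, -0.770000) = -1.508723
  k2 = f(-0.230000, -1.026483) = -2.200358
  y ← -0.770000 + (0.17/2)·(-1.508723 + (-2.200358)) = -1.085272
s=-0.230000, y=-1.085272:
  k1 = f(-0.230000, -1.085272) = -2.432514
  k2 = f(-0.060000, -1.498799) = -4.260766
  y ← -1.085272 + (0.17/2)·(-2.432514 + (-4.260766)) = -1.654201
s=-0.060000, y=-1.654201:
  k1 = f(-0.060000, -1.654201) = -5.177030
  k2 = f(0.110000, -2.534296) = -11.900366
  y ← -1.654201 + (0.17/2)·(-5.177030 + (-11.900366)) = -3.105779
y(0.11) ≈ -3.1058

-3.1058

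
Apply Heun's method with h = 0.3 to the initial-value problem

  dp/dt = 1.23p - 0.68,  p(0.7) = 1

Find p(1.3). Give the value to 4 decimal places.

Heun: k1 = f(t_n, p_n); k2 = f(t_n + h, p_n + h·k1); p_{n+1} = p_n + (h/2)·(k1 + k2).
t=0.700000, p=1.000000:
  k1 = f(0.700000, 1.000000) = 0.550000
  k2 = f(1.000000, 1.165000) = 0.752950
  p ← 1.000000 + (0.3/2)·(0.550000 + 0.752950) = 1.195442
t=1.000000, p=1.195442:
  k1 = f(1.000000, 1.195442) = 0.790394
  k2 = f(1.300000, 1.432561) = 1.082050
  p ← 1.195442 + (0.3/2)·(0.790394 + 1.082050) = 1.476309
p(1.3) ≈ 1.4763

1.4763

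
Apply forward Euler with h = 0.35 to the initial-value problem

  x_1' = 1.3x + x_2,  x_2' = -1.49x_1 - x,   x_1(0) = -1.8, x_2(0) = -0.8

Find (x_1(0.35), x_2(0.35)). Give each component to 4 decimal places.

-2.0800, 0.1387

Euler on (x_1,x_2): x_1_{n+1} = x_1_n + h·x_1', x_2_{n+1} = x_2_n + h·x_2'.
0.000000: (-1.800000, -0.800000); f=(-0.800000, 2.682000) → (-2.080000, 0.138700)
(x_1(0.35), x_2(0.35)) ≈ (-2.0800, 0.1387)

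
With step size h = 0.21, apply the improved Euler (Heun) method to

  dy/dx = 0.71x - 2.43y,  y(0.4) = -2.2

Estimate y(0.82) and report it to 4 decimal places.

Heun: k1 = f(x_n, y_n); k2 = f(x_n + h, y_n + h·k1); y_{n+1} = y_n + (h/2)·(k1 + k2).
x=0.400000, y=-2.200000:
  k1 = f(0.400000, -2.200000) = 5.630000
  k2 = f(0.610000, -1.017700) = 2.906111
  y ← -2.200000 + (0.21/2)·(5.630000 + 2.906111) = -1.303708
x=0.610000, y=-1.303708:
  k1 = f(0.610000, -1.303708) = 3.601111
  k2 = f(0.820000, -0.547475) = 1.912564
  y ← -1.303708 + (0.21/2)·(3.601111 + 1.912564) = -0.724772
y(0.82) ≈ -0.7248

-0.7248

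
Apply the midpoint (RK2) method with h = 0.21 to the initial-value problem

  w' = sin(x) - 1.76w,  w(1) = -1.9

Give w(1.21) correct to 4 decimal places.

Midpoint: k1 = f(x_n, w_n); k2 = f(x_n + h/2, w_n + (h/2)·k1); w_{n+1} = w_n + h·k2.
x=1.000000, w=-1.900000:
  k1 = f(1.000000, -1.900000) = 4.185471
  k2 = f(1.105000, -1.460526) = 3.463989
  w ← -1.900000 + 0.21·3.463989 = -1.172562
w(1.21) ≈ -1.1726

-1.1726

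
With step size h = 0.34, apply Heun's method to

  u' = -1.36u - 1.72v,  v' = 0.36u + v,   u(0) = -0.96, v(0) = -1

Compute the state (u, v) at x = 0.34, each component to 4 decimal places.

Heun on (u,v): k1 = f(x_n, state_n); k2 = f(x_n + h, state_n + h·k1); state_{n+1} = state_n + (h/2)·(k1 + k2).
0.000000: (-0.960000, -1.000000)
  k1 = (3.025600, -1.345600)
  predictor → (0.068704, -1.457504)
  k2 = (2.413469, -1.432771)
  → (-0.035358, -1.472323)
(u(0.34), v(0.34)) ≈ (-0.0354, -1.4723)

-0.0354, -1.4723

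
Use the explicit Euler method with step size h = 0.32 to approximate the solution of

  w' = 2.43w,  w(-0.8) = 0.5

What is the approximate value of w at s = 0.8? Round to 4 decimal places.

8.8744

Euler: w_{n+1} = w_n + h·f(s_n, w_n).
s=-0.800000, w=0.500000: f=1.215000 → w ← 0.500000 + 0.32·1.215000 = 0.888800
s=-0.480000, w=0.888800: f=2.159784 → w ← 0.888800 + 0.32·2.159784 = 1.579931
s=-0.160000, w=1.579931: f=3.839232 → w ← 1.579931 + 0.32·3.839232 = 2.808485
s=0.160000, w=2.808485: f=6.824619 → w ← 2.808485 + 0.32·6.824619 = 4.992363
s=0.480000, w=4.992363: f=12.131443 → w ← 4.992363 + 0.32·12.131443 = 8.874425
w(0.8) ≈ 8.8744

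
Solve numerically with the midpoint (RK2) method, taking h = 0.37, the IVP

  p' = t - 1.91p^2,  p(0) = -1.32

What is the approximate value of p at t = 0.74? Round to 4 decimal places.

Midpoint: k1 = f(t_n, p_n); k2 = f(t_n + h/2, p_n + (h/2)·k1); p_{n+1} = p_n + h·k2.
t=0.000000, p=-1.320000:
  k1 = f(0.000000, -1.320000) = -3.327984
  k2 = f(0.185000, -1.935677) = -6.971475
  p ← -1.320000 + 0.37·(-6.971475) = -3.899446
t=0.370000, p=-3.899446:
  k1 = f(0.370000, -3.899446) = -28.672844
  k2 = f(0.555000, -9.203922) = -161.245261
  p ← -3.899446 + 0.37·(-161.245261) = -63.560192
p(0.74) ≈ -63.5602

-63.5602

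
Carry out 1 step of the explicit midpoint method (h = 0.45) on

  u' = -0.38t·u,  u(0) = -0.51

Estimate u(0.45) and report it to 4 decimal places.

Midpoint: k1 = f(t_n, u_n); k2 = f(t_n + h/2, u_n + (h/2)·k1); u_{n+1} = u_n + h·k2.
t=0.000000, u=-0.510000:
  k1 = f(0.000000, -0.510000) = 0.000000
  k2 = f(0.225000, -0.510000) = 0.043605
  u ← -0.510000 + 0.45·0.043605 = -0.490378
u(0.45) ≈ -0.4904

-0.4904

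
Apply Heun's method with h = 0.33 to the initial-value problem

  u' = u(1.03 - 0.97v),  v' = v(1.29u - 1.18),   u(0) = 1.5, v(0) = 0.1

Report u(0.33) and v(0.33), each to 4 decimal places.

Heun on (u,v): k1 = f(t_n, state_n); k2 = f(t_n + h, state_n + h·k1); state_{n+1} = state_n + (h/2)·(k1 + k2).
0.000000: (1.500000, 0.100000)
  k1 = (1.399500, 0.075500)
  predictor → (1.961835, 0.124915)
  k2 = (1.782979, 0.168731)
  → (2.025109, 0.140298)
(u(0.33), v(0.33)) ≈ (2.0251, 0.1403)

2.0251, 0.1403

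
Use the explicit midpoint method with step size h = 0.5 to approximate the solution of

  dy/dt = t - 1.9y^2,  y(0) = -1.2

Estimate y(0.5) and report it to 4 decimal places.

Midpoint: k1 = f(t_n, y_n); k2 = f(t_n + h/2, y_n + (h/2)·k1); y_{n+1} = y_n + h·k2.
t=0.000000, y=-1.200000:
  k1 = f(0.000000, -1.200000) = -2.736000
  k2 = f(0.250000, -1.884000) = -6.493966
  y ← -1.200000 + 0.5·(-6.493966) = -4.446983
y(0.5) ≈ -4.4470

-4.4470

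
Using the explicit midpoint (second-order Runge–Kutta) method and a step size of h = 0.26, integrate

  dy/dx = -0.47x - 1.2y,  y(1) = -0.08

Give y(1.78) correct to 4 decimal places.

-0.3767

Midpoint: k1 = f(x_n, y_n); k2 = f(x_n + h/2, y_n + (h/2)·k1); y_{n+1} = y_n + h·k2.
x=1.000000, y=-0.080000:
  k1 = f(1.000000, -0.080000) = -0.374000
  k2 = f(1.130000, -0.128620) = -0.376756
  y ← -0.080000 + 0.26·(-0.376756) = -0.177957
x=1.260000, y=-0.177957:
  k1 = f(1.260000, -0.177957) = -0.378652
  k2 = f(1.390000, -0.227181) = -0.380682
  y ← -0.177957 + 0.26·(-0.380682) = -0.276934
x=1.520000, y=-0.276934:
  k1 = f(1.520000, -0.276934) = -0.382079
  k2 = f(1.650000, -0.326604) = -0.383575
  y ← -0.276934 + 0.26·(-0.383575) = -0.376663
y(1.78) ≈ -0.3767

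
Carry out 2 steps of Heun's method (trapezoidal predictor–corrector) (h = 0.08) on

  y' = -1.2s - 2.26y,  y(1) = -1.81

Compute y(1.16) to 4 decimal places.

-1.4379

Heun: k1 = f(s_n, y_n); k2 = f(s_n + h, y_n + h·k1); y_{n+1} = y_n + (h/2)·(k1 + k2).
s=1.000000, y=-1.810000:
  k1 = f(1.000000, -1.810000) = 2.890600
  k2 = f(1.080000, -1.578752) = 2.271980
  y ← -1.810000 + (0.08/2)·(2.890600 + 2.271980) = -1.603497
s=1.080000, y=-1.603497:
  k1 = f(1.080000, -1.603497) = 2.327903
  k2 = f(1.160000, -1.417265) = 1.811018
  y ← -1.603497 + (0.08/2)·(2.327903 + 1.811018) = -1.437940
y(1.16) ≈ -1.4379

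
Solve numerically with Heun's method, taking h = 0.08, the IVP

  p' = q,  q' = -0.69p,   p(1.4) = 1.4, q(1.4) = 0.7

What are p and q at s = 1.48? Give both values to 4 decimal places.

Heun on (p,q): k1 = f(s_n, state_n); k2 = f(s_n + h, state_n + h·k1); state_{n+1} = state_n + (h/2)·(k1 + k2).
1.400000: (1.400000, 0.700000)
  k1 = (0.700000, -0.966000)
  predictor → (1.456000, 0.622720)
  k2 = (0.622720, -1.004640)
  → (1.452909, 0.621174)
(p(1.48), q(1.48)) ≈ (1.4529, 0.6212)

1.4529, 0.6212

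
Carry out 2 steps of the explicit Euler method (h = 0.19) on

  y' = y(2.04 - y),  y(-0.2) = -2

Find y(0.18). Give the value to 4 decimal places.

-7.2800

Euler: y_{n+1} = y_n + h·f(x_n, y_n).
x=-0.200000, y=-2.000000: f=-8.080000 → y ← -2.000000 + 0.19·(-8.080000) = -3.535200
x=-0.010000, y=-3.535200: f=-19.709447 → y ← -3.535200 + 0.19·(-19.709447) = -7.279995
y(0.18) ≈ -7.2800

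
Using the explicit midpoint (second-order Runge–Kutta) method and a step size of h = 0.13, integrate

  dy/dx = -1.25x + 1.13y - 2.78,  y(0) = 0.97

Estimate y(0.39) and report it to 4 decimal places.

Midpoint: k1 = f(x_n, y_n); k2 = f(x_n + h/2, y_n + (h/2)·k1); y_{n+1} = y_n + h·k2.
x=0.000000, y=0.970000:
  k1 = f(0.000000, 0.970000) = -1.683900
  k2 = f(0.065000, 0.860546) = -1.888832
  y ← 0.970000 + 0.13·(-1.888832) = 0.724452
x=0.130000, y=0.724452:
  k1 = f(0.130000, 0.724452) = -2.123869
  k2 = f(0.195000, 0.586400) = -2.361118
  y ← 0.724452 + 0.13·(-2.361118) = 0.417506
x=0.260000, y=0.417506:
  k1 = f(0.260000, 0.417506) = -2.633218
  k2 = f(0.325000, 0.246347) = -2.907878
  y ← 0.417506 + 0.13·(-2.907878) = 0.039482
y(0.39) ≈ 0.0395

0.0395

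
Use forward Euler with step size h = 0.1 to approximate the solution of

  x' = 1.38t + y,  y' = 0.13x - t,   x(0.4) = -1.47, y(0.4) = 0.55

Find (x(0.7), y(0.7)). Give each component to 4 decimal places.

-1.1166, 0.3471

Euler on (x,y): x_{n+1} = x_n + h·x', y_{n+1} = y_n + h·y'.
0.400000: (-1.470000, 0.550000); f=(1.102000, -0.591100) → (-1.359800, 0.490890)
0.500000: (-1.359800, 0.490890); f=(1.180890, -0.676774) → (-1.241711, 0.423213)
0.600000: (-1.241711, 0.423213); f=(1.251213, -0.761422) → (-1.116590, 0.347070)
(x(0.7), y(0.7)) ≈ (-1.1166, 0.3471)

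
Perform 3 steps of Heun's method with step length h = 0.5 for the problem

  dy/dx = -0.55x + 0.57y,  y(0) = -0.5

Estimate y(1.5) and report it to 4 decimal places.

-1.9678

Heun: k1 = f(x_n, y_n); k2 = f(x_n + h, y_n + h·k1); y_{n+1} = y_n + (h/2)·(k1 + k2).
x=0.000000, y=-0.500000:
  k1 = f(0.000000, -0.500000) = -0.285000
  k2 = f(0.500000, -0.642500) = -0.641225
  y ← -0.500000 + (0.5/2)·(-0.285000 + (-0.641225)) = -0.731556
x=0.500000, y=-0.731556:
  k1 = f(0.500000, -0.731556) = -0.691987
  k2 = f(1.000000, -1.077550) = -1.164203
  y ← -0.731556 + (0.5/2)·(-0.691987 + (-1.164203)) = -1.195604
x=1.000000, y=-1.195604:
  k1 = f(1.000000, -1.195604) = -1.231494
  k2 = f(1.500000, -1.811351) = -1.857470
  y ← -1.195604 + (0.5/2)·(-1.231494 + (-1.857470)) = -1.967845
y(1.5) ≈ -1.9678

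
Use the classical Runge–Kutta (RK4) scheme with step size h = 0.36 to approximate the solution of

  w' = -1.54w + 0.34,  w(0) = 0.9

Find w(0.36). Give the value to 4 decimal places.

0.6112

RK4: k1 = f(x_n, w_n); k2 = f(x_n + h/2, w_n + (h/2)·k1); k3 = f(x_n + h/2, w_n + (h/2)·k2); k4 = f(x_n + h, w_n + h·k3); w_{n+1} = w_n + (h/6)·(k1 + 2k2 + 2k3 + k4).
x=0.000000, w=0.900000:
  k1 = f(0.000000, 0.900000) = -1.046000
  k2 = f(0.180000, 0.711720) = -0.756049
  k3 = f(0.180000, 0.763911) = -0.836423
  k4 = f(0.360000, 0.598888) = -0.582287
  w ← 0.900000 + (0.36/6)·(k1 + 2k2 + 2k3 + k4) = 0.611206
w(0.36) ≈ 0.6112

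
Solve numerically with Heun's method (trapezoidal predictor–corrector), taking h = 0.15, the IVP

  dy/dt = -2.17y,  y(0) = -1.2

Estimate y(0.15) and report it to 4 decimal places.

Heun: k1 = f(t_n, y_n); k2 = f(t_n + h, y_n + h·k1); y_{n+1} = y_n + (h/2)·(k1 + k2).
t=0.000000, y=-1.200000:
  k1 = f(0.000000, -1.200000) = 2.604000
  k2 = f(0.150000, -0.809400) = 1.756398
  y ← -1.200000 + (0.15/2)·(2.604000 + 1.756398) = -0.872970
y(0.15) ≈ -0.8730

-0.8730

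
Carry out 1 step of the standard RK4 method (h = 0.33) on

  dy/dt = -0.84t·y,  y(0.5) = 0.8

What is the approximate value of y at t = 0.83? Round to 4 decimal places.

0.6653

RK4: k1 = f(t_n, y_n); k2 = f(t_n + h/2, y_n + (h/2)·k1); k3 = f(t_n + h/2, y_n + (h/2)·k2); k4 = f(t_n + h, y_n + h·k3); y_{n+1} = y_n + (h/6)·(k1 + 2k2 + 2k3 + k4).
t=0.500000, y=0.800000:
  k1 = f(0.500000, 0.800000) = -0.336000
  k2 = f(0.665000, 0.744560) = -0.415911
  k3 = f(0.665000, 0.731375) = -0.408546
  k4 = f(0.830000, 0.665180) = -0.463763
  y ← 0.800000 + (0.33/6)·(k1 + 2k2 + 2k3 + k4) = 0.665323
y(0.83) ≈ 0.6653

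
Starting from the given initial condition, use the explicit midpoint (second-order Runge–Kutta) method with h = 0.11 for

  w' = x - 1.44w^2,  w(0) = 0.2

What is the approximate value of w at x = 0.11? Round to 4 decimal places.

Midpoint: k1 = f(x_n, w_n); k2 = f(x_n + h/2, w_n + (h/2)·k1); w_{n+1} = w_n + h·k2.
x=0.000000, w=0.200000:
  k1 = f(0.000000, 0.200000) = -0.057600
  k2 = f(0.055000, 0.196832) = -0.000790
  w ← 0.200000 + 0.11·(-0.000790) = 0.199913
w(0.11) ≈ 0.1999

0.1999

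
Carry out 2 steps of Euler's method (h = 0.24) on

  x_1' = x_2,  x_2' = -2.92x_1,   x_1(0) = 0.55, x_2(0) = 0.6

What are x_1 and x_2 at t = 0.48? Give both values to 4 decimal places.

0.7455, -0.2718

Euler on (x_1,x_2): x_1_{n+1} = x_1_n + h·x_1', x_2_{n+1} = x_2_n + h·x_2'.
0.000000: (0.550000, 0.600000); f=(0.600000, -1.606000) → (0.694000, 0.214560)
0.240000: (0.694000, 0.214560); f=(0.214560, -2.026480) → (0.745494, -0.271795)
(x_1(0.48), x_2(0.48)) ≈ (0.7455, -0.2718)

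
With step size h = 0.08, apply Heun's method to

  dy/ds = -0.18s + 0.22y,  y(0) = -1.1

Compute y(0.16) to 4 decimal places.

Heun: k1 = f(s_n, y_n); k2 = f(s_n + h, y_n + h·k1); y_{n+1} = y_n + (h/2)·(k1 + k2).
s=0.000000, y=-1.100000:
  k1 = f(0.000000, -1.100000) = -0.242000
  k2 = f(0.080000, -1.119360) = -0.260659
  y ← -1.100000 + (0.08/2)·(-0.242000 + (-0.260659)) = -1.120106
s=0.080000, y=-1.120106:
  k1 = f(0.080000, -1.120106) = -0.260823
  k2 = f(0.160000, -1.140972) = -0.279814
  y ← -1.120106 + (0.08/2)·(-0.260823 + (-0.279814)) = -1.141732
y(0.16) ≈ -1.1417

-1.1417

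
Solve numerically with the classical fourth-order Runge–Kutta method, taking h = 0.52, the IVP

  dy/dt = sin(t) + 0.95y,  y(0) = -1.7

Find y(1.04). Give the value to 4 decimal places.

RK4: k1 = f(t_n, y_n); k2 = f(t_n + h/2, y_n + (h/2)·k1); k3 = f(t_n + h/2, y_n + (h/2)·k2); k4 = f(t_n + h, y_n + h·k3); y_{n+1} = y_n + (h/6)·(k1 + 2k2 + 2k3 + k4).
t=0.000000, y=-1.700000:
  k1 = f(0.000000, -1.700000) = -1.615000
  k2 = f(0.260000, -2.119900) = -1.756824
  k3 = f(0.260000, -2.156774) = -1.791855
  k4 = f(0.520000, -2.631765) = -2.003296
  y ← -1.700000 + (0.52/6)·(k1 + 2k2 + 2k3 + k4) = -2.628690
t=0.520000, y=-2.628690:
  k1 = f(0.520000, -2.628690) = -2.000375
  k2 = f(0.780000, -3.148788) = -2.288069
  k3 = f(0.780000, -3.223588) = -2.359129
  k4 = f(1.040000, -3.855437) = -2.800261
  y ← -2.628690 + (0.52/6)·(k1 + 2k2 + 2k3 + k4) = -3.850260
y(1.04) ≈ -3.8503

-3.8503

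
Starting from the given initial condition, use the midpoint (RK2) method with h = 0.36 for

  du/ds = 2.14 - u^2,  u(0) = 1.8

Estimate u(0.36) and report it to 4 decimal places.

1.6465

Midpoint: k1 = f(s_n, u_n); k2 = f(s_n + h/2, u_n + (h/2)·k1); u_{n+1} = u_n + h·k2.
s=0.000000, u=1.800000:
  k1 = f(0.000000, 1.800000) = -1.100000
  k2 = f(0.180000, 1.602000) = -0.426404
  u ← 1.800000 + 0.36·(-0.426404) = 1.646495
u(0.36) ≈ 1.6465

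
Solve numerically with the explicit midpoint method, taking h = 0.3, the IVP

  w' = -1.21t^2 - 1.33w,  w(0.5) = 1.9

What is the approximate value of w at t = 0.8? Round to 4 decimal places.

1.1579

Midpoint: k1 = f(t_n, w_n); k2 = f(t_n + h/2, w_n + (h/2)·k1); w_{n+1} = w_n + h·k2.
t=0.500000, w=1.900000:
  k1 = f(0.500000, 1.900000) = -2.829500
  k2 = f(0.650000, 1.475575) = -2.473740
  w ← 1.900000 + 0.3·(-2.473740) = 1.157878
w(0.8) ≈ 1.1579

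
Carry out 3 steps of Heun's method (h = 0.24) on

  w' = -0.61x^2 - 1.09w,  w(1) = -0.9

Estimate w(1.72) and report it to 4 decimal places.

Heun: k1 = f(x_n, w_n); k2 = f(x_n + h, w_n + h·k1); w_{n+1} = w_n + (h/2)·(k1 + k2).
x=1.000000, w=-0.900000:
  k1 = f(1.000000, -0.900000) = 0.371000
  k2 = f(1.240000, -0.810960) = -0.053990
  w ← -0.900000 + (0.24/2)·(0.371000 + (-0.053990)) = -0.861959
x=1.240000, w=-0.861959:
  k1 = f(1.240000, -0.861959) = 0.001599
  k2 = f(1.480000, -0.861575) = -0.397027
  w ← -0.861959 + (0.24/2)·(0.001599 + (-0.397027)) = -0.909410
x=1.480000, w=-0.909410:
  k1 = f(1.480000, -0.909410) = -0.344887
  k2 = f(1.720000, -0.992183) = -0.723145
  w ← -0.909410 + (0.24/2)·(-0.344887 + (-0.723145)) = -1.037574
w(1.72) ≈ -1.0376

-1.0376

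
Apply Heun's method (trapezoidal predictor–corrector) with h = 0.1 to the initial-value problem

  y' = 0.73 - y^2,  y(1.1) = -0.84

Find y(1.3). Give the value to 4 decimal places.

Heun: k1 = f(x_n, y_n); k2 = f(x_n + h, y_n + h·k1); y_{n+1} = y_n + (h/2)·(k1 + k2).
x=1.100000, y=-0.840000:
  k1 = f(1.100000, -0.840000) = 0.024400
  k2 = f(1.200000, -0.837560) = 0.028493
  y ← -0.840000 + (0.1/2)·(0.024400 + 0.028493) = -0.837355
x=1.200000, y=-0.837355:
  k1 = f(1.200000, -0.837355) = 0.028836
  k2 = f(1.300000, -0.834472) = 0.033657
  y ← -0.837355 + (0.1/2)·(0.028836 + 0.033657) = -0.834231
y(1.3) ≈ -0.8342

-0.8342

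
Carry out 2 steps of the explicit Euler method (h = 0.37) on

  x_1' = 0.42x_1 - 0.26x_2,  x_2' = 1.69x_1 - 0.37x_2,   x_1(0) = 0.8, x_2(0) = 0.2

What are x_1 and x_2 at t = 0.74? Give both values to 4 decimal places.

0.9810, 1.1467

Euler on (x_1,x_2): x_1_{n+1} = x_1_n + h·x_1', x_2_{n+1} = x_2_n + h·x_2'.
0.000000: (0.800000, 0.200000); f=(0.284000, 1.278000) → (0.905080, 0.672860)
0.370000: (0.905080, 0.672860); f=(0.205190, 1.280627) → (0.981000, 1.146692)
(x_1(0.74), x_2(0.74)) ≈ (0.9810, 1.1467)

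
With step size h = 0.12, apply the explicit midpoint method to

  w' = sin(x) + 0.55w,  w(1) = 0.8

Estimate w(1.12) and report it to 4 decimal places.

0.9626

Midpoint: k1 = f(x_n, w_n); k2 = f(x_n + h/2, w_n + (h/2)·k1); w_{n+1} = w_n + h·k2.
x=1.000000, w=0.800000:
  k1 = f(1.000000, 0.800000) = 1.281471
  k2 = f(1.060000, 0.876888) = 1.354644
  w ← 0.800000 + 0.12·1.354644 = 0.962557
w(1.12) ≈ 0.9626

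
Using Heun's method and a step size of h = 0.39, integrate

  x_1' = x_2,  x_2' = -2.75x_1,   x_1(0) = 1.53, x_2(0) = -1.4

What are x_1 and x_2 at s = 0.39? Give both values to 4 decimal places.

Heun on (x_1,x_2): k1 = f(s_n, state_n); k2 = f(s_n + h, state_n + h·k1); state_{n+1} = state_n + (h/2)·(k1 + k2).
0.000000: (1.530000, -1.400000)
  k1 = (-1.400000, -4.207500)
  predictor → (0.984000, -3.040925)
  k2 = (-3.040925, -2.706000)
  → (0.664020, -2.748133)
(x_1(0.39), x_2(0.39)) ≈ (0.6640, -2.7481)

0.6640, -2.7481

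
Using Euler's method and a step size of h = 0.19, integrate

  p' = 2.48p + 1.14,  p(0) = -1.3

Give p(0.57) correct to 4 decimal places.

-3.1355

Euler: p_{n+1} = p_n + h·f(x_n, p_n).
x=0.000000, p=-1.300000: f=-2.084000 → p ← -1.300000 + 0.19·(-2.084000) = -1.695960
x=0.190000, p=-1.695960: f=-3.065981 → p ← -1.695960 + 0.19·(-3.065981) = -2.278496
x=0.380000, p=-2.278496: f=-4.510671 → p ← -2.278496 + 0.19·(-4.510671) = -3.135524
p(0.57) ≈ -3.1355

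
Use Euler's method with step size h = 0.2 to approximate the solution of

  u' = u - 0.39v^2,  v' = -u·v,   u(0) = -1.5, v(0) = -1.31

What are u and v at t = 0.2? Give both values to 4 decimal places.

Euler on (u,v): u_{n+1} = u_n + h·u', v_{n+1} = v_n + h·v'.
0.000000: (-1.500000, -1.310000); f=(-2.169279, -1.965000) → (-1.933856, -1.703000)
(u(0.2), v(0.2)) ≈ (-1.9339, -1.7030)

-1.9339, -1.7030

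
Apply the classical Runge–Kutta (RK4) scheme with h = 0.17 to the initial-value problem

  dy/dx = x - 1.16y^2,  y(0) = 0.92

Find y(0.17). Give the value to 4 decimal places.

0.7917

RK4: k1 = f(x_n, y_n); k2 = f(x_n + h/2, y_n + (h/2)·k1); k3 = f(x_n + h/2, y_n + (h/2)·k2); k4 = f(x_n + h, y_n + h·k3); y_{n+1} = y_n + (h/6)·(k1 + 2k2 + 2k3 + k4).
x=0.000000, y=0.920000:
  k1 = f(0.000000, 0.920000) = -0.981824
  k2 = f(0.085000, 0.836545) = -0.726777
  k3 = f(0.085000, 0.858224) = -0.769396
  k4 = f(0.170000, 0.789203) = -0.552495
  y ← 0.920000 + (0.17/6)·(k1 + 2k2 + 2k3 + k4) = 0.791744
y(0.17) ≈ 0.7917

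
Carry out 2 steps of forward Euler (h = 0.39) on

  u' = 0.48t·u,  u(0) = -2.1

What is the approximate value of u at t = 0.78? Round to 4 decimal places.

Euler: u_{n+1} = u_n + h·f(t_n, u_n).
t=0.000000, u=-2.100000: f=0.000000 → u ← -2.100000 + 0.39·0.000000 = -2.100000
t=0.390000, u=-2.100000: f=-0.393120 → u ← -2.100000 + 0.39·(-0.393120) = -2.253317
u(0.78) ≈ -2.2533

-2.2533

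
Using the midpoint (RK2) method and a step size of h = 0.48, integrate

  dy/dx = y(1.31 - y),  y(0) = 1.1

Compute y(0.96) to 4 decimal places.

1.2378

Midpoint: k1 = f(x_n, y_n); k2 = f(x_n + h/2, y_n + (h/2)·k1); y_{n+1} = y_n + h·k2.
x=0.000000, y=1.100000:
  k1 = f(0.000000, 1.100000) = 0.231000
  k2 = f(0.240000, 1.155440) = 0.178585
  y ← 1.100000 + 0.48·0.178585 = 1.185721
x=0.480000, y=1.185721:
  k1 = f(0.480000, 1.185721) = 0.147361
  k2 = f(0.720000, 1.221087) = 0.108570
  y ← 1.185721 + 0.48·0.108570 = 1.237834
y(0.96) ≈ 1.2378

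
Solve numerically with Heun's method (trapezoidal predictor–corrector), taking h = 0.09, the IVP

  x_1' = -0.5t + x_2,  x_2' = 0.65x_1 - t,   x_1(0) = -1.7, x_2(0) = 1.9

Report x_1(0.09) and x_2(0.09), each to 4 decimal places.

Heun on (x_1,x_2): k1 = f(t_n, state_n); k2 = f(t_n + h, state_n + h·k1); state_{n+1} = state_n + (h/2)·(k1 + k2).
0.000000: (-1.700000, 1.900000)
  k1 = (1.900000, -1.105000)
  predictor → (-1.529000, 1.800550)
  k2 = (1.755550, -1.083850)
  → (-1.535500, 1.801502)
(x_1(0.09), x_2(0.09)) ≈ (-1.5355, 1.8015)

-1.5355, 1.8015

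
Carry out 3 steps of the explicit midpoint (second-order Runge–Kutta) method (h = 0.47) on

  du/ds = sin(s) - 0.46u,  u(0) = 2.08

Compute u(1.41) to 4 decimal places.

1.7851

Midpoint: k1 = f(s_n, u_n); k2 = f(s_n + h/2, u_n + (h/2)·k1); u_{n+1} = u_n + h·k2.
s=0.000000, u=2.080000:
  k1 = f(0.000000, 2.080000) = -0.956800
  k2 = f(0.235000, 1.855152) = -0.620527
  u ← 2.080000 + 0.47·(-0.620527) = 1.788352
s=0.470000, u=1.788352:
  k1 = f(0.470000, 1.788352) = -0.369756
  k2 = f(0.705000, 1.701460) = -0.134638
  u ← 1.788352 + 0.47·(-0.134638) = 1.725073
s=0.940000, u=1.725073:
  k1 = f(0.940000, 1.725073) = 0.014025
  k2 = f(1.175000, 1.728368) = 0.127640
  u ← 1.725073 + 0.47·0.127640 = 1.785064
u(1.41) ≈ 1.7851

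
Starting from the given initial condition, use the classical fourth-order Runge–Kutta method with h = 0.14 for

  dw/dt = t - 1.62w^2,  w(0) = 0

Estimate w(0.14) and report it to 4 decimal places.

0.0098

RK4: k1 = f(t_n, w_n); k2 = f(t_n + h/2, w_n + (h/2)·k1); k3 = f(t_n + h/2, w_n + (h/2)·k2); k4 = f(t_n + h, w_n + h·k3); w_{n+1} = w_n + (h/6)·(k1 + 2k2 + 2k3 + k4).
t=0.000000, w=0.000000:
  k1 = f(0.000000, 0.000000) = 0.000000
  k2 = f(0.070000, 0.000000) = 0.070000
  k3 = f(0.070000, 0.004900) = 0.069961
  k4 = f(0.140000, 0.009795) = 0.139845
  w ← 0.000000 + (0.14/6)·(k1 + 2k2 + 2k3 + k4) = 0.009795
w(0.14) ≈ 0.0098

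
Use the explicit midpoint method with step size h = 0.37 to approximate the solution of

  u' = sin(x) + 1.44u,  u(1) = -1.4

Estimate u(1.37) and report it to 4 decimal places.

Midpoint: k1 = f(x_n, u_n); k2 = f(x_n + h/2, u_n + (h/2)·k1); u_{n+1} = u_n + h·k2.
x=1.000000, u=-1.400000:
  k1 = f(1.000000, -1.400000) = -1.174529
  k2 = f(1.185000, -1.617288) = -1.402395
  u ← -1.400000 + 0.37·(-1.402395) = -1.918886
u(1.37) ≈ -1.9189

-1.9189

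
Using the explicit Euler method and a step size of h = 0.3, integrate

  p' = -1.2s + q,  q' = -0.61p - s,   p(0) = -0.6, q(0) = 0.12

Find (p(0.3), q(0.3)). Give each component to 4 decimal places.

Euler on (p,q): p_{n+1} = p_n + h·p', q_{n+1} = q_n + h·q'.
0.000000: (-0.600000, 0.120000); f=(0.120000, 0.366000) → (-0.564000, 0.229800)
(p(0.3), q(0.3)) ≈ (-0.5640, 0.2298)

-0.5640, 0.2298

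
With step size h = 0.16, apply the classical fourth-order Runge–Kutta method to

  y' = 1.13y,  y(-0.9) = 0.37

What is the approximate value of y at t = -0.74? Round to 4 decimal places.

RK4: k1 = f(t_n, y_n); k2 = f(t_n + h/2, y_n + (h/2)·k1); k3 = f(t_n + h/2, y_n + (h/2)·k2); k4 = f(t_n + h, y_n + h·k3); y_{n+1} = y_n + (h/6)·(k1 + 2k2 + 2k3 + k4).
t=-0.900000, y=0.370000:
  k1 = f(-0.900000, 0.370000) = 0.418100
  k2 = f(-0.820000, 0.403448) = 0.455896
  k3 = f(-0.820000, 0.406472) = 0.459313
  k4 = f(-0.740000, 0.443490) = 0.501144
  y ← 0.370000 + (0.16/6)·(k1 + 2k2 + 2k3 + k4) = 0.443324
y(-0.74) ≈ 0.4433

0.4433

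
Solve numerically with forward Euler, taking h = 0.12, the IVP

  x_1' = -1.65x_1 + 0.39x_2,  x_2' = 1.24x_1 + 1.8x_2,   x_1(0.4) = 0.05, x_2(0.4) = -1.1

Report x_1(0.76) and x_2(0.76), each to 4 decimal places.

Euler on (x_1,x_2): x_1_{n+1} = x_1_n + h·x_1', x_2_{n+1} = x_2_n + h·x_2'.
0.400000: (0.050000, -1.100000); f=(-0.511500, -1.918000) → (-0.011380, -1.330160)
0.520000: (-0.011380, -1.330160); f=(-0.499985, -2.408399) → (-0.071378, -1.619168)
0.640000: (-0.071378, -1.619168); f=(-0.513701, -3.003011) → (-0.133022, -1.979529)
(x_1(0.76), x_2(0.76)) ≈ (-0.1330, -1.9795)

-0.1330, -1.9795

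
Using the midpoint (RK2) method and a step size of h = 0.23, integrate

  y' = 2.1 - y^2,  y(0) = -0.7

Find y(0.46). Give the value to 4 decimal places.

Midpoint: k1 = f(s_n, y_n); k2 = f(s_n + h/2, y_n + (h/2)·k1); y_{n+1} = y_n + h·k2.
s=0.000000, y=-0.700000:
  k1 = f(0.000000, -0.700000) = 1.610000
  k2 = f(0.115000, -0.514850) = 1.834929
  y ← -0.700000 + 0.23·1.834929 = -0.277966
s=0.230000, y=-0.277966:
  k1 = f(0.230000, -0.277966) = 2.022735
  k2 = f(0.345000, -0.045352) = 2.097943
  y ← -0.277966 + 0.23·2.097943 = 0.204561
y(0.46) ≈ 0.2046

0.2046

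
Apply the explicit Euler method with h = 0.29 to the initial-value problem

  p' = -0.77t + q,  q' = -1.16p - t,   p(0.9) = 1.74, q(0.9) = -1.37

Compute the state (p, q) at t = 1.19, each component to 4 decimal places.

Euler on (p,q): p_{n+1} = p_n + h·p', q_{n+1} = q_n + h·q'.
0.900000: (1.740000, -1.370000); f=(-2.063000, -2.918400) → (1.141730, -2.216336)
(p(1.19), q(1.19)) ≈ (1.1417, -2.2163)

1.1417, -2.2163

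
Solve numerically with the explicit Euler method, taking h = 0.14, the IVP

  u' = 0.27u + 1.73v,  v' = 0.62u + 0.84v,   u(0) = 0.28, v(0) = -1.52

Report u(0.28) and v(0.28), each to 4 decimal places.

-0.4860, -1.8781

Euler on (u,v): u_{n+1} = u_n + h·u', v_{n+1} = v_n + h·v'.
0.000000: (0.280000, -1.520000); f=(-2.554000, -1.103200) → (-0.077560, -1.674448)
0.140000: (-0.077560, -1.674448); f=(-2.917736, -1.454624) → (-0.486043, -1.878095)
(u(0.28), v(0.28)) ≈ (-0.4860, -1.8781)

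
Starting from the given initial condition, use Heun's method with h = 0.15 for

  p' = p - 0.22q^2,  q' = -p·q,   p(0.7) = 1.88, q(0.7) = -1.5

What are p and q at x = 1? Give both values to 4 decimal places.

Heun on (p,q): k1 = f(x_n, state_n); k2 = f(x_n + h, state_n + h·k1); state_{n+1} = state_n + (h/2)·(k1 + k2).
0.700000: (1.880000, -1.500000)
  k1 = (1.385000, 2.820000)
  predictor → (2.087750, -1.077000)
  k2 = (1.832566, 2.248507)
  → (2.121317, -1.119862)
0.850000: (2.121317, -1.119862)
  k1 = (1.845417, 2.375583)
  predictor → (2.398130, -0.763525)
  k2 = (2.269877, 1.831031)
  → (2.429964, -0.804366)
(p(1), q(1)) ≈ (2.4300, -0.8044)

2.4300, -0.8044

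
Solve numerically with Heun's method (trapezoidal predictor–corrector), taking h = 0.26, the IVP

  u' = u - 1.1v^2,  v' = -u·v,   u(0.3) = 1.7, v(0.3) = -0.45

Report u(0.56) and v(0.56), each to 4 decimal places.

Heun on (u,v): k1 = f(t_n, state_n); k2 = f(t_n + h, state_n + h·k1); state_{n+1} = state_n + (h/2)·(k1 + k2).
0.300000: (1.700000, -0.450000)
  k1 = (1.477250, 0.765000)
  predictor → (2.084085, -0.251100)
  k2 = (2.014729, 0.523314)
  → (2.153957, -0.282519)
(u(0.56), v(0.56)) ≈ (2.1540, -0.2825)

2.1540, -0.2825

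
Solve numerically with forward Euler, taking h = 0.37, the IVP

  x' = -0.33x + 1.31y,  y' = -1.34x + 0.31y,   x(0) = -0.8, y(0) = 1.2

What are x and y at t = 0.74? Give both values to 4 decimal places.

Euler on (x,y): x_{n+1} = x_n + h·x', y_{n+1} = y_n + h·y'.
0.000000: (-0.800000, 1.200000); f=(1.836000, 1.444000) → (-0.120680, 1.734280)
0.370000: (-0.120680, 1.734280); f=(2.311731, 0.699338) → (0.734661, 1.993035)
(x(0.74), y(0.74)) ≈ (0.7347, 1.9930)

0.7347, 1.9930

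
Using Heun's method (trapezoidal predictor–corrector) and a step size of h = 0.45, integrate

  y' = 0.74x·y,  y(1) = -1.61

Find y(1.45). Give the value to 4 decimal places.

-2.3962

Heun: k1 = f(x_n, y_n); k2 = f(x_n + h, y_n + h·k1); y_{n+1} = y_n + (h/2)·(k1 + k2).
x=1.000000, y=-1.610000:
  k1 = f(1.000000, -1.610000) = -1.191400
  k2 = f(1.450000, -2.146130) = -2.302797
  y ← -1.610000 + (0.45/2)·(-1.191400 + (-2.302797)) = -2.396194
y(1.45) ≈ -2.3962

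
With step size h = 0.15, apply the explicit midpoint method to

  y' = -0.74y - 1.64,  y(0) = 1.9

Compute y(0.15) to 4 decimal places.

1.4685

Midpoint: k1 = f(x_n, y_n); k2 = f(x_n + h/2, y_n + (h/2)·k1); y_{n+1} = y_n + h·k2.
x=0.000000, y=1.900000:
  k1 = f(0.000000, 1.900000) = -3.046000
  k2 = f(0.075000, 1.671550) = -2.876947
  y ← 1.900000 + 0.15·(-2.876947) = 1.468458
y(0.15) ≈ 1.4685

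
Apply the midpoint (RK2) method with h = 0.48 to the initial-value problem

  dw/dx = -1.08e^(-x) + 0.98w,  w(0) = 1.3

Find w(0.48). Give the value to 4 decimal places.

Midpoint: k1 = f(x_n, w_n); k2 = f(x_n + h/2, w_n + (h/2)·k1); w_{n+1} = w_n + h·k2.
x=0.000000, w=1.300000:
  k1 = f(0.000000, 1.300000) = 0.194000
  k2 = f(0.240000, 1.346560) = 0.470071
  w ← 1.300000 + 0.48·0.470071 = 1.525634
w(0.48) ≈ 1.5256

1.5256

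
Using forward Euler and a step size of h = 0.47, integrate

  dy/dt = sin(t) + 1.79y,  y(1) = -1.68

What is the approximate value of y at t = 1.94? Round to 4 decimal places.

Euler: y_{n+1} = y_n + h·f(t_n, y_n).
t=1.000000, y=-1.680000: f=-2.165729 → y ← -1.680000 + 0.47·(-2.165729) = -2.697893
t=1.470000, y=-2.697893: f=-3.834303 → y ← -2.697893 + 0.47·(-3.834303) = -4.500015
y(1.94) ≈ -4.5000

-4.5000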